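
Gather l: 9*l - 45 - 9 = 9*l - 54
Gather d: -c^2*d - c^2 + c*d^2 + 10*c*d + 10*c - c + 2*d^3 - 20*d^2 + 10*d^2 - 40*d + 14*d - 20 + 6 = -c^2 + 9*c + 2*d^3 + d^2*(c - 10) + d*(-c^2 + 10*c - 26) - 14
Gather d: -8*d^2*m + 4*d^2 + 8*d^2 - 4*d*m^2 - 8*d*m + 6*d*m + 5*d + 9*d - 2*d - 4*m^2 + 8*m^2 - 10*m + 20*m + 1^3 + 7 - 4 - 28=d^2*(12 - 8*m) + d*(-4*m^2 - 2*m + 12) + 4*m^2 + 10*m - 24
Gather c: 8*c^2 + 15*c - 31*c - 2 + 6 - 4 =8*c^2 - 16*c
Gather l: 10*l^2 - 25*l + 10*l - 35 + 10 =10*l^2 - 15*l - 25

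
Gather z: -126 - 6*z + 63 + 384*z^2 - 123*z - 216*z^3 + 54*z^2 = -216*z^3 + 438*z^2 - 129*z - 63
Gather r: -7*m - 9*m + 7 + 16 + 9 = 32 - 16*m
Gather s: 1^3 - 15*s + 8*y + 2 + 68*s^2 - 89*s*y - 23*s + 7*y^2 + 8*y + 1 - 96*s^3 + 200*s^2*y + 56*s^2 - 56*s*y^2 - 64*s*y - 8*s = -96*s^3 + s^2*(200*y + 124) + s*(-56*y^2 - 153*y - 46) + 7*y^2 + 16*y + 4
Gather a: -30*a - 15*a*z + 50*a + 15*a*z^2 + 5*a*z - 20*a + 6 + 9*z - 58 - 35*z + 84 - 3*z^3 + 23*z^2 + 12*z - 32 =a*(15*z^2 - 10*z) - 3*z^3 + 23*z^2 - 14*z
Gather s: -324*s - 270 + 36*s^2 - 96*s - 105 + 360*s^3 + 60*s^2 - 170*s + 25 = 360*s^3 + 96*s^2 - 590*s - 350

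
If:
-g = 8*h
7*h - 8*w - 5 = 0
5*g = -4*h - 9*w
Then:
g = 8/5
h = -1/5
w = -4/5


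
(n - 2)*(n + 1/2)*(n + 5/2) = n^3 + n^2 - 19*n/4 - 5/2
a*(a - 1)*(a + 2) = a^3 + a^2 - 2*a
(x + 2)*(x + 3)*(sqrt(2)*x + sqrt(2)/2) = sqrt(2)*x^3 + 11*sqrt(2)*x^2/2 + 17*sqrt(2)*x/2 + 3*sqrt(2)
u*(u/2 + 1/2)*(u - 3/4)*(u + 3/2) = u^4/2 + 7*u^3/8 - 3*u^2/16 - 9*u/16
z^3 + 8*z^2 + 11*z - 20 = (z - 1)*(z + 4)*(z + 5)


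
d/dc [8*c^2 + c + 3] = 16*c + 1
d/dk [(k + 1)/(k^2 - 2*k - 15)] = (k^2 - 2*k - 2*(k - 1)*(k + 1) - 15)/(-k^2 + 2*k + 15)^2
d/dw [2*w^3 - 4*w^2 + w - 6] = 6*w^2 - 8*w + 1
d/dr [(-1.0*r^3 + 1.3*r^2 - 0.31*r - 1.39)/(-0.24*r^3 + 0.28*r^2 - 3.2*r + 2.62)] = (0.032*r^4 + 6.2512*r^3 - 12.934*r^2 + 7.5904*r - 5.2602)/(0.0576*r^6 - 0.1344*r^5 + 1.6144*r^4 - 3.0496*r^3 + 11.7072*r^2 - 16.768*r + 6.8644)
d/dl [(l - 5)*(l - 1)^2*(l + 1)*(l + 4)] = 5*l^4 - 8*l^3 - 60*l^2 + 44*l + 19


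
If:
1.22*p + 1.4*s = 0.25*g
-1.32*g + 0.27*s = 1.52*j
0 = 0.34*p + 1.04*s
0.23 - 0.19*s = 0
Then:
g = -11.29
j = 10.02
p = -3.70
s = 1.21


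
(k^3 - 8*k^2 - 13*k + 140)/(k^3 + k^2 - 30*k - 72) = (k^2 - 12*k + 35)/(k^2 - 3*k - 18)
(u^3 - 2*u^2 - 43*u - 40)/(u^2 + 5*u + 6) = (u^3 - 2*u^2 - 43*u - 40)/(u^2 + 5*u + 6)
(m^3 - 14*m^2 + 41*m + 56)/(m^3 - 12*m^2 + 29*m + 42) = (m - 8)/(m - 6)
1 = 1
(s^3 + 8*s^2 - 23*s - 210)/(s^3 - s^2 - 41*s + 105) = (s + 6)/(s - 3)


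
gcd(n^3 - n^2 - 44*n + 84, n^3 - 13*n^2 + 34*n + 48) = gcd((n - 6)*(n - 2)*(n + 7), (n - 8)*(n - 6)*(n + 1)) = n - 6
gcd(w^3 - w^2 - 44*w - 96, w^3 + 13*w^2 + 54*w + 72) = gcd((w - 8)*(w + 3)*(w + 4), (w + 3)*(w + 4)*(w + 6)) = w^2 + 7*w + 12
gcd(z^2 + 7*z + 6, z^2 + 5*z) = 1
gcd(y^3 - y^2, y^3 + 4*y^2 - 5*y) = y^2 - y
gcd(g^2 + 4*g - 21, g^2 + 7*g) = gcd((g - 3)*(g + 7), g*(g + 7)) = g + 7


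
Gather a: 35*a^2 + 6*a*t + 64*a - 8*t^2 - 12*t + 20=35*a^2 + a*(6*t + 64) - 8*t^2 - 12*t + 20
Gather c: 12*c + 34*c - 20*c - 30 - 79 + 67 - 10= 26*c - 52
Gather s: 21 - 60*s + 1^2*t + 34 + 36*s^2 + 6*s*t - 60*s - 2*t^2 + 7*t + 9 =36*s^2 + s*(6*t - 120) - 2*t^2 + 8*t + 64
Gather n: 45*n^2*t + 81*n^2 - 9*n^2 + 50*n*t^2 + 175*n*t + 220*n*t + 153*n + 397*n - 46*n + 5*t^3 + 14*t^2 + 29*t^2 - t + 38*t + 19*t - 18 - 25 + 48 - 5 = n^2*(45*t + 72) + n*(50*t^2 + 395*t + 504) + 5*t^3 + 43*t^2 + 56*t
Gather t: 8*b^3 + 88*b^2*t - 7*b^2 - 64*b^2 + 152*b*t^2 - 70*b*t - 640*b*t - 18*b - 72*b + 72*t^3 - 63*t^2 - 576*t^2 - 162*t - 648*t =8*b^3 - 71*b^2 - 90*b + 72*t^3 + t^2*(152*b - 639) + t*(88*b^2 - 710*b - 810)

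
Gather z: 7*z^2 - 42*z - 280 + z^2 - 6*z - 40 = 8*z^2 - 48*z - 320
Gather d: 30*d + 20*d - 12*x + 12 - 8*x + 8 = 50*d - 20*x + 20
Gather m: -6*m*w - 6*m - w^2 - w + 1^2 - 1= m*(-6*w - 6) - w^2 - w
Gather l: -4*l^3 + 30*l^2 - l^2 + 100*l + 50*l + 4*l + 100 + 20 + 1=-4*l^3 + 29*l^2 + 154*l + 121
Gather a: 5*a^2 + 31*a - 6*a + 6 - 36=5*a^2 + 25*a - 30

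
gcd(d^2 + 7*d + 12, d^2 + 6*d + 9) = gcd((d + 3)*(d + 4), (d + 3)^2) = d + 3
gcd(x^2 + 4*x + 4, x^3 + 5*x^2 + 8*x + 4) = x^2 + 4*x + 4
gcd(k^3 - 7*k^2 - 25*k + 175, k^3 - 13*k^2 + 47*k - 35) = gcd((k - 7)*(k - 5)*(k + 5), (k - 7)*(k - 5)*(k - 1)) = k^2 - 12*k + 35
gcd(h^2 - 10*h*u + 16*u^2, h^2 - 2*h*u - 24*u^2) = 1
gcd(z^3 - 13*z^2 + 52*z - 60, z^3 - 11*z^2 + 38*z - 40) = z^2 - 7*z + 10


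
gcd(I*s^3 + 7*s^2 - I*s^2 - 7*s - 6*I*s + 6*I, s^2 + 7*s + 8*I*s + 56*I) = 1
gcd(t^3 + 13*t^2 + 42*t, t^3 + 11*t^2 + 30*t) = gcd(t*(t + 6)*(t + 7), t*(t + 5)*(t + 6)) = t^2 + 6*t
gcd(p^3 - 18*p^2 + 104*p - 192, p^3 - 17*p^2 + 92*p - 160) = p^2 - 12*p + 32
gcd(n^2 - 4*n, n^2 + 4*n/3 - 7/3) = 1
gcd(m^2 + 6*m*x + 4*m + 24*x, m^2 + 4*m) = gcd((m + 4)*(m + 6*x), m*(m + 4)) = m + 4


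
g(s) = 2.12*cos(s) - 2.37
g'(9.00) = -0.87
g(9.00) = -4.30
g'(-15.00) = 1.38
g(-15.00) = -3.98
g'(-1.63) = 2.12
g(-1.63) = -2.50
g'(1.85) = -2.04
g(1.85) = -2.95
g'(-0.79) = 1.51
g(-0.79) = -0.88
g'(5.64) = 1.27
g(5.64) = -0.67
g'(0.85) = -1.59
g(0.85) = -0.97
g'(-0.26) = 0.55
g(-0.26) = -0.32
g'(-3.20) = -0.12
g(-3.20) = -4.49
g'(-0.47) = 0.96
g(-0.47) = -0.48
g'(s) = -2.12*sin(s)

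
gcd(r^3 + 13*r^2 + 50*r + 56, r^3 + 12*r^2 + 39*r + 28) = r^2 + 11*r + 28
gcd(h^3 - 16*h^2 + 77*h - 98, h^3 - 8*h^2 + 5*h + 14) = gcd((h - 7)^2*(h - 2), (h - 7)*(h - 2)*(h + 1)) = h^2 - 9*h + 14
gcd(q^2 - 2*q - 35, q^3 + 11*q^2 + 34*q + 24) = 1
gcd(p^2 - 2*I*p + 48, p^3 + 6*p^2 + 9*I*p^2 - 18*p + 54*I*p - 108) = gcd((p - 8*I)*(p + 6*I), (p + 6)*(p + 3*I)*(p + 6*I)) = p + 6*I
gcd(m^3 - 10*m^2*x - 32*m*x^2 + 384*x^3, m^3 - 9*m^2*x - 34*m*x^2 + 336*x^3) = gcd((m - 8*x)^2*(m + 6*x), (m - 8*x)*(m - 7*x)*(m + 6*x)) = -m^2 + 2*m*x + 48*x^2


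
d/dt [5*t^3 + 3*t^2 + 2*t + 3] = 15*t^2 + 6*t + 2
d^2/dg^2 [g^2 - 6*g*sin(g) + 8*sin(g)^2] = 6*g*sin(g) - 32*sin(g)^2 - 12*cos(g) + 18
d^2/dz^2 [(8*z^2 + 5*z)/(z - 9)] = 1386/(z^3 - 27*z^2 + 243*z - 729)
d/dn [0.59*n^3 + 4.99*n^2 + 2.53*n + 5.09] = 1.77*n^2 + 9.98*n + 2.53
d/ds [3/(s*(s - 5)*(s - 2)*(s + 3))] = 6*(-2*s^3 + 6*s^2 + 11*s - 15)/(s^2*(s^6 - 8*s^5 - 6*s^4 + 148*s^3 - 119*s^2 - 660*s + 900))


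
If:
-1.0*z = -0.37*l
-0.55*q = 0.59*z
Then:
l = 2.7027027027027*z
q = -1.07272727272727*z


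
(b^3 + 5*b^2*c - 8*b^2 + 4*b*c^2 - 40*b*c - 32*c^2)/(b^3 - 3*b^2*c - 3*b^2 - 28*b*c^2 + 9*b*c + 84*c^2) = (b^2 + b*c - 8*b - 8*c)/(b^2 - 7*b*c - 3*b + 21*c)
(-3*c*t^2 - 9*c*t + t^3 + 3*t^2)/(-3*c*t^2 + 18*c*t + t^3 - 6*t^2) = (t + 3)/(t - 6)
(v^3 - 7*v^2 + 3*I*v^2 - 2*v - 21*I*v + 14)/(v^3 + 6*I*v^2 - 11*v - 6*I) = (v - 7)/(v + 3*I)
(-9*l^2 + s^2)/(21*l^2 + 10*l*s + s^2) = (-3*l + s)/(7*l + s)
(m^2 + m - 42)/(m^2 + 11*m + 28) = (m - 6)/(m + 4)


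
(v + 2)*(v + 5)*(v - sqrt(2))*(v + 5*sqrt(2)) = v^4 + 4*sqrt(2)*v^3 + 7*v^3 + 28*sqrt(2)*v^2 - 70*v + 40*sqrt(2)*v - 100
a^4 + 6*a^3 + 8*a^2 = a^2*(a + 2)*(a + 4)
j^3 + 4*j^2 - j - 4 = (j - 1)*(j + 1)*(j + 4)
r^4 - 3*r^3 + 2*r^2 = r^2*(r - 2)*(r - 1)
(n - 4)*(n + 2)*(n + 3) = n^3 + n^2 - 14*n - 24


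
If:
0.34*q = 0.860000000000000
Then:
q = 2.53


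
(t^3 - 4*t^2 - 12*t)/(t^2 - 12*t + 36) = t*(t + 2)/(t - 6)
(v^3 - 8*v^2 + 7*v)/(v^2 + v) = (v^2 - 8*v + 7)/(v + 1)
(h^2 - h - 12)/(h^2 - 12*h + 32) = (h + 3)/(h - 8)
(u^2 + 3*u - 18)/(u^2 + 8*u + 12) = (u - 3)/(u + 2)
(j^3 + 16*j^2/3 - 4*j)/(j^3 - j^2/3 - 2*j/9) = 3*(j + 6)/(3*j + 1)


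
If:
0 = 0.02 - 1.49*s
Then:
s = 0.01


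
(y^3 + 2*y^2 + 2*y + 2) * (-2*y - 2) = -2*y^4 - 6*y^3 - 8*y^2 - 8*y - 4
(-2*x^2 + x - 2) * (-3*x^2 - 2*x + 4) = 6*x^4 + x^3 - 4*x^2 + 8*x - 8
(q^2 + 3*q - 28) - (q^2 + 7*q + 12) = -4*q - 40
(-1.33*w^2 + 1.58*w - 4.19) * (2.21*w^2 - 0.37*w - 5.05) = -2.9393*w^4 + 3.9839*w^3 - 3.128*w^2 - 6.4287*w + 21.1595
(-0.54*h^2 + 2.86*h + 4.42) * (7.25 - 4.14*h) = 2.2356*h^3 - 15.7554*h^2 + 2.4362*h + 32.045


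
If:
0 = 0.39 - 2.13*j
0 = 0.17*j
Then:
No Solution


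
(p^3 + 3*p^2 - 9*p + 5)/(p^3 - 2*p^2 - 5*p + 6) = (p^2 + 4*p - 5)/(p^2 - p - 6)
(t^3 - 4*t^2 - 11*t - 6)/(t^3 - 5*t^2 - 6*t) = (t + 1)/t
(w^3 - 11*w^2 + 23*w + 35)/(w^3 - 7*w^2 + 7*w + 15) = (w - 7)/(w - 3)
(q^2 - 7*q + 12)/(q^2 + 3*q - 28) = (q - 3)/(q + 7)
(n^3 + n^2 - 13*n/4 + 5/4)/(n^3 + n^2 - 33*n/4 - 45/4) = (2*n^2 - 3*n + 1)/(2*n^2 - 3*n - 9)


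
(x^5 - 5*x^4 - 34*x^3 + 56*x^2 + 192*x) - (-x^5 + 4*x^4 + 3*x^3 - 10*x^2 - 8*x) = 2*x^5 - 9*x^4 - 37*x^3 + 66*x^2 + 200*x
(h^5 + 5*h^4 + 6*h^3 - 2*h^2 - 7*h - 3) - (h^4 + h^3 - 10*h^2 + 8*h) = h^5 + 4*h^4 + 5*h^3 + 8*h^2 - 15*h - 3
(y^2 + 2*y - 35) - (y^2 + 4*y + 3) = -2*y - 38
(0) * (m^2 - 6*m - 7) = 0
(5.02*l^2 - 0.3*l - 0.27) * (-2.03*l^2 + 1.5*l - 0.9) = -10.1906*l^4 + 8.139*l^3 - 4.4199*l^2 - 0.135*l + 0.243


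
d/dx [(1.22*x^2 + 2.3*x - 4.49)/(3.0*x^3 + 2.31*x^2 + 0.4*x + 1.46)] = (-3.66*x^4 - 13.8*x^3 + 35.585*x^2 + 24.3062*x + 5.154)/(9.0*x^6 + 13.86*x^5 + 7.7361*x^4 + 10.608*x^3 + 6.9052*x^2 + 1.168*x + 2.1316)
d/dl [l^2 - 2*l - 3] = 2*l - 2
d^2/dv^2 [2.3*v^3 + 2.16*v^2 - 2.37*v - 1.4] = 13.8*v + 4.32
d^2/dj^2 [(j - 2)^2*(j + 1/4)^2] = 12*j^2 - 21*j + 33/8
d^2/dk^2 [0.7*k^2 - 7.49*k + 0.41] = 1.40000000000000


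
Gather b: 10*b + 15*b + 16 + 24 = 25*b + 40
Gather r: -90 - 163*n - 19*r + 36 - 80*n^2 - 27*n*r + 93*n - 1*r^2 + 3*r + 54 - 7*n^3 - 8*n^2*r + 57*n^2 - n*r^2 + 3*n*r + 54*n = -7*n^3 - 23*n^2 - 16*n + r^2*(-n - 1) + r*(-8*n^2 - 24*n - 16)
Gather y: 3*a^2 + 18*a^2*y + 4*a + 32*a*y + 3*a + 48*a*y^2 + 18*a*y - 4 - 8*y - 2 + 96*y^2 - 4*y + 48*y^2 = 3*a^2 + 7*a + y^2*(48*a + 144) + y*(18*a^2 + 50*a - 12) - 6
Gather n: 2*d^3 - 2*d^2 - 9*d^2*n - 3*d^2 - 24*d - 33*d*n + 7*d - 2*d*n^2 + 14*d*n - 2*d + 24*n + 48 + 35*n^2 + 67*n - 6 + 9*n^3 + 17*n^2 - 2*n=2*d^3 - 5*d^2 - 19*d + 9*n^3 + n^2*(52 - 2*d) + n*(-9*d^2 - 19*d + 89) + 42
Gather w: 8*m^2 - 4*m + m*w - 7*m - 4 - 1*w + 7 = 8*m^2 - 11*m + w*(m - 1) + 3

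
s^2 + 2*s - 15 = (s - 3)*(s + 5)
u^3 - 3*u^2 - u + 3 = (u - 3)*(u - 1)*(u + 1)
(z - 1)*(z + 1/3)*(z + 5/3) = z^3 + z^2 - 13*z/9 - 5/9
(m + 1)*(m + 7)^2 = m^3 + 15*m^2 + 63*m + 49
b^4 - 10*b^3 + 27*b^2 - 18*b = b*(b - 6)*(b - 3)*(b - 1)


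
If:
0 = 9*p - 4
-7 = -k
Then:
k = 7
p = 4/9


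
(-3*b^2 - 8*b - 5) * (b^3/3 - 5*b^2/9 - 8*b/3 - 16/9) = -b^5 - b^4 + 97*b^3/9 + 265*b^2/9 + 248*b/9 + 80/9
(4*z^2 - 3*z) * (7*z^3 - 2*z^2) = 28*z^5 - 29*z^4 + 6*z^3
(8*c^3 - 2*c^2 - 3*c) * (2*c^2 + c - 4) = 16*c^5 + 4*c^4 - 40*c^3 + 5*c^2 + 12*c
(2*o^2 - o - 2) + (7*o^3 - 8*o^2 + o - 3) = 7*o^3 - 6*o^2 - 5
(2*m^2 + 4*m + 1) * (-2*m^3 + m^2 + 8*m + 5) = -4*m^5 - 6*m^4 + 18*m^3 + 43*m^2 + 28*m + 5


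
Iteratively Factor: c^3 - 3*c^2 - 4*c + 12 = (c - 3)*(c^2 - 4) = (c - 3)*(c - 2)*(c + 2)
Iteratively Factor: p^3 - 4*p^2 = (p)*(p^2 - 4*p) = p^2*(p - 4)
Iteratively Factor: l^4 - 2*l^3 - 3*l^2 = (l - 3)*(l^3 + l^2) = l*(l - 3)*(l^2 + l) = l^2*(l - 3)*(l + 1)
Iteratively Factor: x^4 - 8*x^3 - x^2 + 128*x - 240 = (x + 4)*(x^3 - 12*x^2 + 47*x - 60) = (x - 4)*(x + 4)*(x^2 - 8*x + 15) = (x - 5)*(x - 4)*(x + 4)*(x - 3)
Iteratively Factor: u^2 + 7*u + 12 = (u + 3)*(u + 4)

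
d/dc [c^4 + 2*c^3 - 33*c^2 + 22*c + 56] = 4*c^3 + 6*c^2 - 66*c + 22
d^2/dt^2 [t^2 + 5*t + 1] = 2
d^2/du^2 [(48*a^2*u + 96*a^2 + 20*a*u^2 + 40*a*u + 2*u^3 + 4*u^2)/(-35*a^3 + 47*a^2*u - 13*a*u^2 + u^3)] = 4*(51730*a^7 - 29085*a^6*u + 119542*a^6 - 13545*a^5*u^2 - 110244*a^5*u + 13242*a^4*u^3 + 32574*a^4*u^2 - 2136*a^3*u^4 - 840*a^3*u^3 - 69*a^2*u^5 - 774*a^2*u^4 + 23*a*u^6 + 60*a*u^5 + 2*u^6)/(-42875*a^9 + 172725*a^8*u - 279720*a^7*u^2 + 235808*a^6*u^3 - 113766*a^5*u^4 + 33186*a^4*u^5 - 5968*a^3*u^6 + 648*a^2*u^7 - 39*a*u^8 + u^9)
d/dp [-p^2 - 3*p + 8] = -2*p - 3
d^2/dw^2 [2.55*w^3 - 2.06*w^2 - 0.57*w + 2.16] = 15.3*w - 4.12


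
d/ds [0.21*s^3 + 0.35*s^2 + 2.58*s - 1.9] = 0.63*s^2 + 0.7*s + 2.58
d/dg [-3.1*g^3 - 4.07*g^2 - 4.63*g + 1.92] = -9.3*g^2 - 8.14*g - 4.63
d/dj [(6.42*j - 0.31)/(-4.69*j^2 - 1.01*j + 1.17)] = (30.1098*j^2 - 2.9078*j + 7.1983)/(21.9961*j^4 + 9.4738*j^3 - 9.9545*j^2 - 2.3634*j + 1.3689)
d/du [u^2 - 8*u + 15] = 2*u - 8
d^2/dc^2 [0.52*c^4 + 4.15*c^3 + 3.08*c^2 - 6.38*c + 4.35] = 6.24*c^2 + 24.9*c + 6.16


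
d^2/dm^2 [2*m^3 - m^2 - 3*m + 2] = 12*m - 2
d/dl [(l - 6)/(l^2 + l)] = (-l^2 + 12*l + 6)/(l^2*(l^2 + 2*l + 1))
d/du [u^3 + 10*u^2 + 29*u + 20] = 3*u^2 + 20*u + 29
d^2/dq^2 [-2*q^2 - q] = -4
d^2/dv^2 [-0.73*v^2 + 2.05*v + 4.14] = -1.46000000000000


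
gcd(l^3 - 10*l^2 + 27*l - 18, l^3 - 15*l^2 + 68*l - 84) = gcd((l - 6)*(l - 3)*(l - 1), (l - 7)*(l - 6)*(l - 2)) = l - 6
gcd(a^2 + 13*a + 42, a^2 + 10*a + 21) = a + 7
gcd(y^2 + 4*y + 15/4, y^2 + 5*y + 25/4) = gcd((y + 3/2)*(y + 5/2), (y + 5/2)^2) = y + 5/2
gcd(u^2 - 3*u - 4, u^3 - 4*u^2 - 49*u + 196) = u - 4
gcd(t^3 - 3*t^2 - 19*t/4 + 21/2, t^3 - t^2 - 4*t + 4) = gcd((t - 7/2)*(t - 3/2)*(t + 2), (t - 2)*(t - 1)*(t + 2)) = t + 2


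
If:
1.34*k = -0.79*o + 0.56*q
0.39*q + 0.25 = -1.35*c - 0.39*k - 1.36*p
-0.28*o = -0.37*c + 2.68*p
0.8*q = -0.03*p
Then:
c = 90.2333196610984*q - 0.238966888564492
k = 0.186167434774523 - 220.354653527734*q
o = 374.474981933118*q - 0.315777674174507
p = -26.6666666666667*q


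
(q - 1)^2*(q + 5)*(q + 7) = q^4 + 10*q^3 + 12*q^2 - 58*q + 35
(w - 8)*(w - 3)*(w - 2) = w^3 - 13*w^2 + 46*w - 48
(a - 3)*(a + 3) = a^2 - 9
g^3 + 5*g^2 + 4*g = g*(g + 1)*(g + 4)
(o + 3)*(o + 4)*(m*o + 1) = m*o^3 + 7*m*o^2 + 12*m*o + o^2 + 7*o + 12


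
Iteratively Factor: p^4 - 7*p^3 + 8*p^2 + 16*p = (p)*(p^3 - 7*p^2 + 8*p + 16) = p*(p - 4)*(p^2 - 3*p - 4) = p*(p - 4)*(p + 1)*(p - 4)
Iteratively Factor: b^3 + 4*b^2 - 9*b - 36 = (b + 3)*(b^2 + b - 12) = (b + 3)*(b + 4)*(b - 3)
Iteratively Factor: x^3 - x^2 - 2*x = (x)*(x^2 - x - 2) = x*(x + 1)*(x - 2)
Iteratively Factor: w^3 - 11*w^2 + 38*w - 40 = (w - 5)*(w^2 - 6*w + 8) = (w - 5)*(w - 4)*(w - 2)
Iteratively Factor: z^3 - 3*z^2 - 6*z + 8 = (z + 2)*(z^2 - 5*z + 4) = (z - 4)*(z + 2)*(z - 1)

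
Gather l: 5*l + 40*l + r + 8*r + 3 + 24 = 45*l + 9*r + 27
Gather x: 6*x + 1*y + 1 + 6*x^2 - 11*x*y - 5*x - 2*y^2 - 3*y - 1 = 6*x^2 + x*(1 - 11*y) - 2*y^2 - 2*y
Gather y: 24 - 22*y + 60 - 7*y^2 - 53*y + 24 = -7*y^2 - 75*y + 108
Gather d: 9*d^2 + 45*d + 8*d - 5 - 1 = 9*d^2 + 53*d - 6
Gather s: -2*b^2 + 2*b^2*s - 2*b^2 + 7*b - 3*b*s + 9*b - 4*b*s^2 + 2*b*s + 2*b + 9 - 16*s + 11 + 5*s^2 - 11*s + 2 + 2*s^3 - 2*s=-4*b^2 + 18*b + 2*s^3 + s^2*(5 - 4*b) + s*(2*b^2 - b - 29) + 22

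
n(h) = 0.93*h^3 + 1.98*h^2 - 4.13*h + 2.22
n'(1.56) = 8.84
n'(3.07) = 34.32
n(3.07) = 35.11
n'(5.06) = 87.34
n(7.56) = 486.00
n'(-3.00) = 9.10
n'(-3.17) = 11.35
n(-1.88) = 10.80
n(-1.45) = 9.54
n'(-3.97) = 24.12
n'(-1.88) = -1.71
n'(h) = 2.79*h^2 + 3.96*h - 4.13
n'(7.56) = 185.27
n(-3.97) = -8.37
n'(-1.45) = -4.01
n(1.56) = 4.13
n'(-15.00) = 564.22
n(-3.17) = 5.58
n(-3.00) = 7.32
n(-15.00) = -2629.08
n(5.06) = 152.50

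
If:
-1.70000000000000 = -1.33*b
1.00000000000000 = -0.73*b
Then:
No Solution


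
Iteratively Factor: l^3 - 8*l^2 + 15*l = (l - 5)*(l^2 - 3*l) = (l - 5)*(l - 3)*(l)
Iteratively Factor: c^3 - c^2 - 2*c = (c)*(c^2 - c - 2) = c*(c + 1)*(c - 2)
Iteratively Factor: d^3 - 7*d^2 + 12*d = (d - 4)*(d^2 - 3*d) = d*(d - 4)*(d - 3)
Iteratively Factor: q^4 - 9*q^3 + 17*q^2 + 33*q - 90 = (q - 3)*(q^3 - 6*q^2 - q + 30) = (q - 5)*(q - 3)*(q^2 - q - 6) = (q - 5)*(q - 3)^2*(q + 2)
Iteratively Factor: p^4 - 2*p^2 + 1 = (p - 1)*(p^3 + p^2 - p - 1) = (p - 1)*(p + 1)*(p^2 - 1) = (p - 1)*(p + 1)^2*(p - 1)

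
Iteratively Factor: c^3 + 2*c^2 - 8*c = (c)*(c^2 + 2*c - 8) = c*(c - 2)*(c + 4)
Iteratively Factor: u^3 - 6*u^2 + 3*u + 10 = (u + 1)*(u^2 - 7*u + 10) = (u - 2)*(u + 1)*(u - 5)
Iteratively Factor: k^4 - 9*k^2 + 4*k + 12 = (k + 1)*(k^3 - k^2 - 8*k + 12) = (k + 1)*(k + 3)*(k^2 - 4*k + 4) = (k - 2)*(k + 1)*(k + 3)*(k - 2)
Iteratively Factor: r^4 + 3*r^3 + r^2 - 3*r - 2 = (r + 1)*(r^3 + 2*r^2 - r - 2) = (r - 1)*(r + 1)*(r^2 + 3*r + 2) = (r - 1)*(r + 1)*(r + 2)*(r + 1)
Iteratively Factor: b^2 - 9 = (b + 3)*(b - 3)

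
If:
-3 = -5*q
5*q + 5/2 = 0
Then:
No Solution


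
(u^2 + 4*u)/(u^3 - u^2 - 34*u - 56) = u/(u^2 - 5*u - 14)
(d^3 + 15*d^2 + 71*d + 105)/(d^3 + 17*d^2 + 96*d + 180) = (d^2 + 10*d + 21)/(d^2 + 12*d + 36)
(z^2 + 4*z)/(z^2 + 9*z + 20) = z/(z + 5)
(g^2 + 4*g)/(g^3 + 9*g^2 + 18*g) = (g + 4)/(g^2 + 9*g + 18)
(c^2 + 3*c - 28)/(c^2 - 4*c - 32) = (-c^2 - 3*c + 28)/(-c^2 + 4*c + 32)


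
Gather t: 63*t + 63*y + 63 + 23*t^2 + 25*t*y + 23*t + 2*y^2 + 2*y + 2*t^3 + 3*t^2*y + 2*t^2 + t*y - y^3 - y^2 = 2*t^3 + t^2*(3*y + 25) + t*(26*y + 86) - y^3 + y^2 + 65*y + 63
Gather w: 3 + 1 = 4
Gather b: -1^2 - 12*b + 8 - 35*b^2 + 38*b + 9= -35*b^2 + 26*b + 16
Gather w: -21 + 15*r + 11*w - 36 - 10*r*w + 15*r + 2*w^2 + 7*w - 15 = 30*r + 2*w^2 + w*(18 - 10*r) - 72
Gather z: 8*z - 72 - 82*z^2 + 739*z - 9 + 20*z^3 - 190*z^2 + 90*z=20*z^3 - 272*z^2 + 837*z - 81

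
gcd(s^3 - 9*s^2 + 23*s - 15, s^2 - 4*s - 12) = 1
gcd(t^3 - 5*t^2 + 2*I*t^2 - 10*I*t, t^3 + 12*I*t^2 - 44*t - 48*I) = t + 2*I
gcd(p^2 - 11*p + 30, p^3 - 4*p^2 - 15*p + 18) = p - 6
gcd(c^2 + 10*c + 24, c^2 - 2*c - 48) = c + 6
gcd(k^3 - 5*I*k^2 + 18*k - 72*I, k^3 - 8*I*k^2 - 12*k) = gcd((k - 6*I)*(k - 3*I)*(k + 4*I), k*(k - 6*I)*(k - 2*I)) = k - 6*I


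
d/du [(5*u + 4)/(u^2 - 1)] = (5*u^2 - 2*u*(5*u + 4) - 5)/(u^2 - 1)^2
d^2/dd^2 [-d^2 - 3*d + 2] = -2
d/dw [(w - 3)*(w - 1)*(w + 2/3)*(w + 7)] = 4*w^3 + 11*w^2 - 46*w + 13/3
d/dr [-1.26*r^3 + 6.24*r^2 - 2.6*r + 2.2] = -3.78*r^2 + 12.48*r - 2.6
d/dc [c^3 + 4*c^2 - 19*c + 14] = 3*c^2 + 8*c - 19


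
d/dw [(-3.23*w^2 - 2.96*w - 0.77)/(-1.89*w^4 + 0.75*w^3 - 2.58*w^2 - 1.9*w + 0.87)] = (-12.2094*w^5 - 14.3607*w^4 - 1.3812*w^3 + 0.232699999999998*w^2 - 9.5934*w - 4.0382)/(3.5721*w^8 - 2.835*w^7 + 10.3149*w^6 + 3.312*w^5 + 0.517800000000001*w^4 + 11.109*w^3 - 0.8792*w^2 - 3.306*w + 0.7569)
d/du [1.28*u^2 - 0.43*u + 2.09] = 2.56*u - 0.43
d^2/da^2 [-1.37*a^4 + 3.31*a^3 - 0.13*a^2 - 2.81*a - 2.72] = -16.44*a^2 + 19.86*a - 0.26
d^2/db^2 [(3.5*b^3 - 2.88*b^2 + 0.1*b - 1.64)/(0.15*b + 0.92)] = (0.1575*b^3 + 2.898*b^2 + 17.7744*b - 4.976664)/(0.003375*b^3 + 0.0621*b^2 + 0.38088*b + 0.778688)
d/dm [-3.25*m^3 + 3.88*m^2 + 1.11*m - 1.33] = -9.75*m^2 + 7.76*m + 1.11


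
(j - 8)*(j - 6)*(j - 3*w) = j^3 - 3*j^2*w - 14*j^2 + 42*j*w + 48*j - 144*w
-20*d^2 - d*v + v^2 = (-5*d + v)*(4*d + v)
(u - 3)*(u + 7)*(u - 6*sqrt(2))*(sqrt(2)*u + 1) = sqrt(2)*u^4 - 11*u^3 + 4*sqrt(2)*u^3 - 44*u^2 - 27*sqrt(2)*u^2 - 24*sqrt(2)*u + 231*u + 126*sqrt(2)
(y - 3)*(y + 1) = y^2 - 2*y - 3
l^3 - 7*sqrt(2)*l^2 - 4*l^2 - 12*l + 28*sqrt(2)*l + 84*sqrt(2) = (l - 6)*(l + 2)*(l - 7*sqrt(2))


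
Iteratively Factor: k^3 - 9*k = (k + 3)*(k^2 - 3*k) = k*(k + 3)*(k - 3)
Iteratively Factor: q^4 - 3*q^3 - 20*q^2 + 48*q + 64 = (q + 1)*(q^3 - 4*q^2 - 16*q + 64) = (q + 1)*(q + 4)*(q^2 - 8*q + 16) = (q - 4)*(q + 1)*(q + 4)*(q - 4)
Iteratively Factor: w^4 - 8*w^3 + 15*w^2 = (w - 3)*(w^3 - 5*w^2) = (w - 5)*(w - 3)*(w^2) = w*(w - 5)*(w - 3)*(w)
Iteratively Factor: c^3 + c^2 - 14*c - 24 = (c + 2)*(c^2 - c - 12) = (c - 4)*(c + 2)*(c + 3)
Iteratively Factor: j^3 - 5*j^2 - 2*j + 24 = (j + 2)*(j^2 - 7*j + 12) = (j - 3)*(j + 2)*(j - 4)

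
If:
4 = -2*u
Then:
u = -2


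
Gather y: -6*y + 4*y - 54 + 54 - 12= -2*y - 12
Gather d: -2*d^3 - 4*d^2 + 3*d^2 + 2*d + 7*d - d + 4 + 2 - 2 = -2*d^3 - d^2 + 8*d + 4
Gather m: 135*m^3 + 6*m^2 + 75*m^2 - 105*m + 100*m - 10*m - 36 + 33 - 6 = 135*m^3 + 81*m^2 - 15*m - 9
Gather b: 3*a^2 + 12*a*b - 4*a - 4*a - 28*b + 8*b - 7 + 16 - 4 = 3*a^2 - 8*a + b*(12*a - 20) + 5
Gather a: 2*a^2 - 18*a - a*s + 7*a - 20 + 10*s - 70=2*a^2 + a*(-s - 11) + 10*s - 90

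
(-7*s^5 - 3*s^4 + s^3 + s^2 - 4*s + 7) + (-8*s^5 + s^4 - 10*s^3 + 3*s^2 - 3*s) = -15*s^5 - 2*s^4 - 9*s^3 + 4*s^2 - 7*s + 7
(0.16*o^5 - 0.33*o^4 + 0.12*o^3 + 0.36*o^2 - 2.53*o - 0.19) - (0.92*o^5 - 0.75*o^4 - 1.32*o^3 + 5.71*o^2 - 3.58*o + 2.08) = -0.76*o^5 + 0.42*o^4 + 1.44*o^3 - 5.35*o^2 + 1.05*o - 2.27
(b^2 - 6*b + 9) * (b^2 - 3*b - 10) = b^4 - 9*b^3 + 17*b^2 + 33*b - 90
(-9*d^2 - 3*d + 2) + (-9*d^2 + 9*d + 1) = -18*d^2 + 6*d + 3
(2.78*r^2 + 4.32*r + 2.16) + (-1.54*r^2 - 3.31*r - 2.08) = 1.24*r^2 + 1.01*r + 0.0800000000000001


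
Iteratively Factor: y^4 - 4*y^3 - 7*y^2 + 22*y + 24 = (y + 1)*(y^3 - 5*y^2 - 2*y + 24) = (y - 3)*(y + 1)*(y^2 - 2*y - 8) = (y - 4)*(y - 3)*(y + 1)*(y + 2)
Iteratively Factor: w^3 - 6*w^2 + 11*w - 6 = (w - 3)*(w^2 - 3*w + 2) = (w - 3)*(w - 1)*(w - 2)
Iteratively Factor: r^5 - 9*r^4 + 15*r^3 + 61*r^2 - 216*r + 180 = (r + 3)*(r^4 - 12*r^3 + 51*r^2 - 92*r + 60) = (r - 2)*(r + 3)*(r^3 - 10*r^2 + 31*r - 30) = (r - 2)^2*(r + 3)*(r^2 - 8*r + 15) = (r - 3)*(r - 2)^2*(r + 3)*(r - 5)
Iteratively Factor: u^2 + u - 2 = (u + 2)*(u - 1)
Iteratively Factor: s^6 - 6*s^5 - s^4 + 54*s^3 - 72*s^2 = (s)*(s^5 - 6*s^4 - s^3 + 54*s^2 - 72*s) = s*(s - 3)*(s^4 - 3*s^3 - 10*s^2 + 24*s) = s*(s - 4)*(s - 3)*(s^3 + s^2 - 6*s) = s*(s - 4)*(s - 3)*(s + 3)*(s^2 - 2*s) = s^2*(s - 4)*(s - 3)*(s + 3)*(s - 2)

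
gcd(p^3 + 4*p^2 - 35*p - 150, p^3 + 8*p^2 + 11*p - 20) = p + 5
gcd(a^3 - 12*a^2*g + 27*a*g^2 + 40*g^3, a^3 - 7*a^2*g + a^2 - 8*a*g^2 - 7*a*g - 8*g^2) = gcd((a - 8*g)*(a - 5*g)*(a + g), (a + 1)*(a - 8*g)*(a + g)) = a^2 - 7*a*g - 8*g^2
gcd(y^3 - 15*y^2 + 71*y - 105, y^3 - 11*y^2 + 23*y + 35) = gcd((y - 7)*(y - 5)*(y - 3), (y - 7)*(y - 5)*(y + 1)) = y^2 - 12*y + 35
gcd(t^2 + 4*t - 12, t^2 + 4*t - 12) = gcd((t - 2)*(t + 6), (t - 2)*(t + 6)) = t^2 + 4*t - 12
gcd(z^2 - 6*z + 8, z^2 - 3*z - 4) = z - 4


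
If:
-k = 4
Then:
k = -4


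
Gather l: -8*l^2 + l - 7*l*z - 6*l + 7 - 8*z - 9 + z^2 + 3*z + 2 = -8*l^2 + l*(-7*z - 5) + z^2 - 5*z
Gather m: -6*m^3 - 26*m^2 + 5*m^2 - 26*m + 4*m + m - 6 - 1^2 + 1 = -6*m^3 - 21*m^2 - 21*m - 6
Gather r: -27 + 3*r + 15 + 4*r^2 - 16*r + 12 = 4*r^2 - 13*r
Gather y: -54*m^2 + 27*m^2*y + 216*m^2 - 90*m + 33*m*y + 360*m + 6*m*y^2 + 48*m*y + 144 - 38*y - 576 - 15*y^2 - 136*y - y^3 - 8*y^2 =162*m^2 + 270*m - y^3 + y^2*(6*m - 23) + y*(27*m^2 + 81*m - 174) - 432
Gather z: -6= -6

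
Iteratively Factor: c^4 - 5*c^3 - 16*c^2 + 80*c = (c - 4)*(c^3 - c^2 - 20*c) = c*(c - 4)*(c^2 - c - 20) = c*(c - 5)*(c - 4)*(c + 4)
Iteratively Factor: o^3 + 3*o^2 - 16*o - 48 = (o - 4)*(o^2 + 7*o + 12) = (o - 4)*(o + 4)*(o + 3)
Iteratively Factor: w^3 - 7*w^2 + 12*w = (w - 4)*(w^2 - 3*w) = (w - 4)*(w - 3)*(w)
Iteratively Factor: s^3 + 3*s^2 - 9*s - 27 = (s + 3)*(s^2 - 9) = (s - 3)*(s + 3)*(s + 3)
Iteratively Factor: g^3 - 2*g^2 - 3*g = (g - 3)*(g^2 + g) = (g - 3)*(g + 1)*(g)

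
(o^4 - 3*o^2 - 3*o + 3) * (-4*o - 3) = -4*o^5 - 3*o^4 + 12*o^3 + 21*o^2 - 3*o - 9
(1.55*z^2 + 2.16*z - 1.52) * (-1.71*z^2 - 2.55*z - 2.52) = -2.6505*z^4 - 7.6461*z^3 - 6.8148*z^2 - 1.5672*z + 3.8304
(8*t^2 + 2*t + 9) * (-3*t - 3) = -24*t^3 - 30*t^2 - 33*t - 27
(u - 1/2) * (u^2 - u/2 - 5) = u^3 - u^2 - 19*u/4 + 5/2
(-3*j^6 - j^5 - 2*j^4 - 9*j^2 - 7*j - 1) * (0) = 0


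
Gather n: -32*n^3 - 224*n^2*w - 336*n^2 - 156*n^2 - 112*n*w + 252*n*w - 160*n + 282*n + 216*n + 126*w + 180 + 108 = -32*n^3 + n^2*(-224*w - 492) + n*(140*w + 338) + 126*w + 288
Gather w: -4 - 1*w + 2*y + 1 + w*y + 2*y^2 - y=w*(y - 1) + 2*y^2 + y - 3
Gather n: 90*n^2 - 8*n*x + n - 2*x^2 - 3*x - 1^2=90*n^2 + n*(1 - 8*x) - 2*x^2 - 3*x - 1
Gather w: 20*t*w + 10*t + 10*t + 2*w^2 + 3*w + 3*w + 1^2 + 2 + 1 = 20*t + 2*w^2 + w*(20*t + 6) + 4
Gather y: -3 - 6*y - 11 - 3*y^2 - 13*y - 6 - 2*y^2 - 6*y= -5*y^2 - 25*y - 20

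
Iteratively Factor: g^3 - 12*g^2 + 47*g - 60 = (g - 4)*(g^2 - 8*g + 15) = (g - 5)*(g - 4)*(g - 3)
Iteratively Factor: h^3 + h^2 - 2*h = (h)*(h^2 + h - 2) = h*(h + 2)*(h - 1)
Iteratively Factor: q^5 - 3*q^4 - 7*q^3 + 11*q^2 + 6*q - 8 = (q - 1)*(q^4 - 2*q^3 - 9*q^2 + 2*q + 8) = (q - 1)^2*(q^3 - q^2 - 10*q - 8) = (q - 1)^2*(q + 2)*(q^2 - 3*q - 4) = (q - 1)^2*(q + 1)*(q + 2)*(q - 4)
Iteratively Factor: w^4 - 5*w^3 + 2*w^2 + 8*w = (w - 4)*(w^3 - w^2 - 2*w) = (w - 4)*(w + 1)*(w^2 - 2*w) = (w - 4)*(w - 2)*(w + 1)*(w)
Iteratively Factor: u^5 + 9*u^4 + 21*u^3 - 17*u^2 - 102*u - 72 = (u + 3)*(u^4 + 6*u^3 + 3*u^2 - 26*u - 24) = (u + 3)*(u + 4)*(u^3 + 2*u^2 - 5*u - 6) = (u + 1)*(u + 3)*(u + 4)*(u^2 + u - 6) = (u + 1)*(u + 3)^2*(u + 4)*(u - 2)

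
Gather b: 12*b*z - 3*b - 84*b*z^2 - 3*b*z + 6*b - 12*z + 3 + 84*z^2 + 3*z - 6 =b*(-84*z^2 + 9*z + 3) + 84*z^2 - 9*z - 3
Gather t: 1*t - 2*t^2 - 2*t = -2*t^2 - t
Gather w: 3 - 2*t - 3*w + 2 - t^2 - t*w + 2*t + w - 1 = -t^2 + w*(-t - 2) + 4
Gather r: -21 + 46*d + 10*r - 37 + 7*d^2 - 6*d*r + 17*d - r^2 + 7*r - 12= 7*d^2 + 63*d - r^2 + r*(17 - 6*d) - 70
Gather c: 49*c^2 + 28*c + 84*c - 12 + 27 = 49*c^2 + 112*c + 15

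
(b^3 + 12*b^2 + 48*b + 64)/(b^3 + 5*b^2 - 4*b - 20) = (b^3 + 12*b^2 + 48*b + 64)/(b^3 + 5*b^2 - 4*b - 20)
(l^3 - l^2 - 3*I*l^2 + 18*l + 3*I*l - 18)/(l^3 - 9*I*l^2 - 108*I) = (l - 1)/(l - 6*I)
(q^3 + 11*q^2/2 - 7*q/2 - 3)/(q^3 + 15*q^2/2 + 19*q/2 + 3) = (q - 1)/(q + 1)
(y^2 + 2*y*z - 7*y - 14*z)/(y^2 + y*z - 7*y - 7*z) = (y + 2*z)/(y + z)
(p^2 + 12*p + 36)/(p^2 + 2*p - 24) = (p + 6)/(p - 4)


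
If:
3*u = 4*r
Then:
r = 3*u/4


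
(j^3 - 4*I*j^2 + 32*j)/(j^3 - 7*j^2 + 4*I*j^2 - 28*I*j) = (j - 8*I)/(j - 7)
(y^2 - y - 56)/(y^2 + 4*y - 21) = (y - 8)/(y - 3)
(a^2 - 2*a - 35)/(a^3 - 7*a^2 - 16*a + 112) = (a + 5)/(a^2 - 16)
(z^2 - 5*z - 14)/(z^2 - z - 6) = (z - 7)/(z - 3)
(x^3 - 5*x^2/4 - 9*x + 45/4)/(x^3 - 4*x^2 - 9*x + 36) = (x - 5/4)/(x - 4)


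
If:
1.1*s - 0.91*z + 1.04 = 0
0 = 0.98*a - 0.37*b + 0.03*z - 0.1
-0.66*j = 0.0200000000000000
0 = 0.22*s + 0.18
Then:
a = 0.377551020408163*b + 0.097331240188383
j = -0.03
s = -0.82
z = 0.15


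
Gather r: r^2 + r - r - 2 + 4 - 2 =r^2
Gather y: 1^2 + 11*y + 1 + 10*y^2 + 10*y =10*y^2 + 21*y + 2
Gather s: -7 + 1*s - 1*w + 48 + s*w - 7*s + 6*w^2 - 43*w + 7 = s*(w - 6) + 6*w^2 - 44*w + 48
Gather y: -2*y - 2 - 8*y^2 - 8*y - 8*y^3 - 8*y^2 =-8*y^3 - 16*y^2 - 10*y - 2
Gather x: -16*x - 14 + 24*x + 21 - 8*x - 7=0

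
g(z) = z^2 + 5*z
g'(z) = 2*z + 5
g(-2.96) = -6.04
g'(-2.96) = -0.92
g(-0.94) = -3.82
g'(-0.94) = 3.12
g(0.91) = 5.38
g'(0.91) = 6.82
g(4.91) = 48.66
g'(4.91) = 14.82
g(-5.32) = 1.70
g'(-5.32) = -5.64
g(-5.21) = 1.09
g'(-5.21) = -5.42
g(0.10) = 0.51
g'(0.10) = 5.20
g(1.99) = 13.91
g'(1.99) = 8.98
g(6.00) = 66.00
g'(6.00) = 17.00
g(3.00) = 24.00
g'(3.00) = 11.00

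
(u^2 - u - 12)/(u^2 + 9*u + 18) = (u - 4)/(u + 6)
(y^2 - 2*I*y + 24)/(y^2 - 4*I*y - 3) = (-y^2 + 2*I*y - 24)/(-y^2 + 4*I*y + 3)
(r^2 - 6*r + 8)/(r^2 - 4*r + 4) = (r - 4)/(r - 2)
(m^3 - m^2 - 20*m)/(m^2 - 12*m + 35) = m*(m + 4)/(m - 7)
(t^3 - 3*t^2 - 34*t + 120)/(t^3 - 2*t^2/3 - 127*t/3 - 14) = 3*(t^2 - 9*t + 20)/(3*t^2 - 20*t - 7)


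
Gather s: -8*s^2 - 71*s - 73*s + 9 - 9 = -8*s^2 - 144*s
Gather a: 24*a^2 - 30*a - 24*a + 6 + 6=24*a^2 - 54*a + 12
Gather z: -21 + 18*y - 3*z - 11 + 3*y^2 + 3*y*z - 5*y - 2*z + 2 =3*y^2 + 13*y + z*(3*y - 5) - 30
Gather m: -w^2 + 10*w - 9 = -w^2 + 10*w - 9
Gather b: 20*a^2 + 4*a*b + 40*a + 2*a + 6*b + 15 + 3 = 20*a^2 + 42*a + b*(4*a + 6) + 18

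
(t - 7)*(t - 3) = t^2 - 10*t + 21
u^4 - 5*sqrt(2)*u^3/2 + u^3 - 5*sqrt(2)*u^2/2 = u^2*(u + 1)*(u - 5*sqrt(2)/2)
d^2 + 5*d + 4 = (d + 1)*(d + 4)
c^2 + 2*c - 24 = (c - 4)*(c + 6)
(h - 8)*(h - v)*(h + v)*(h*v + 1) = h^4*v - 8*h^3*v + h^3 - h^2*v^3 - 8*h^2 + 8*h*v^3 - h*v^2 + 8*v^2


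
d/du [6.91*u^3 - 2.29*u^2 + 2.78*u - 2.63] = 20.73*u^2 - 4.58*u + 2.78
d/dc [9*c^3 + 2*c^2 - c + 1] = 27*c^2 + 4*c - 1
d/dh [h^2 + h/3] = 2*h + 1/3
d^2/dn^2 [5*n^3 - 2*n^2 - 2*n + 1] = 30*n - 4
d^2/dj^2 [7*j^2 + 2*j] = 14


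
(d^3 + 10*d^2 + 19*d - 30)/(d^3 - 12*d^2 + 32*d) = (d^3 + 10*d^2 + 19*d - 30)/(d*(d^2 - 12*d + 32))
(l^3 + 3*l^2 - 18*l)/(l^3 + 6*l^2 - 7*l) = (l^2 + 3*l - 18)/(l^2 + 6*l - 7)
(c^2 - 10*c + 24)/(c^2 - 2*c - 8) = (c - 6)/(c + 2)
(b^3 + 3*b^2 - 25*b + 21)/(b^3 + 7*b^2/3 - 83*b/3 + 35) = 3*(b - 1)/(3*b - 5)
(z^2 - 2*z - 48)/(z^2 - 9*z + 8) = (z + 6)/(z - 1)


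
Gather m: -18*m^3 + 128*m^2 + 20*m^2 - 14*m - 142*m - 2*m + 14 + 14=-18*m^3 + 148*m^2 - 158*m + 28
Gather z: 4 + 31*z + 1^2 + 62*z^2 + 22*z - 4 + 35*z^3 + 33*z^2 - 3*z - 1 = 35*z^3 + 95*z^2 + 50*z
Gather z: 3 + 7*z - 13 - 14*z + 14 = 4 - 7*z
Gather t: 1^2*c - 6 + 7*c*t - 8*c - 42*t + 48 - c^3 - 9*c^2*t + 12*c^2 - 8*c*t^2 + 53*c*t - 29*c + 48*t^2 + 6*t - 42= -c^3 + 12*c^2 - 36*c + t^2*(48 - 8*c) + t*(-9*c^2 + 60*c - 36)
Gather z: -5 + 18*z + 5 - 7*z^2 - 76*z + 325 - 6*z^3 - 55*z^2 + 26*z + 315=-6*z^3 - 62*z^2 - 32*z + 640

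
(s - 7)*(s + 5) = s^2 - 2*s - 35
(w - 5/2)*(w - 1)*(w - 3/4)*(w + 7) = w^4 + 11*w^3/4 - 197*w^2/8 + 34*w - 105/8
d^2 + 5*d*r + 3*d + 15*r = (d + 3)*(d + 5*r)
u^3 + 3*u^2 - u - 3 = (u - 1)*(u + 1)*(u + 3)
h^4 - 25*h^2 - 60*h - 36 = (h - 6)*(h + 1)*(h + 2)*(h + 3)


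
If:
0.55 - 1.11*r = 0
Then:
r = 0.50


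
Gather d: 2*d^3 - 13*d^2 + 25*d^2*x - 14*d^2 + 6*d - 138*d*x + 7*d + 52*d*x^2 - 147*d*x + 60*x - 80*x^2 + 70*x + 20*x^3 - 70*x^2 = 2*d^3 + d^2*(25*x - 27) + d*(52*x^2 - 285*x + 13) + 20*x^3 - 150*x^2 + 130*x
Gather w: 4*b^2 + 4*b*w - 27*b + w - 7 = 4*b^2 - 27*b + w*(4*b + 1) - 7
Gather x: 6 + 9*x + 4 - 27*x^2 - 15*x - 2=-27*x^2 - 6*x + 8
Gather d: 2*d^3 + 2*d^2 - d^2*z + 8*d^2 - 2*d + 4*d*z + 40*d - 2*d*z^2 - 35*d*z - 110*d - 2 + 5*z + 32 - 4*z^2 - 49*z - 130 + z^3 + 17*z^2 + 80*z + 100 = 2*d^3 + d^2*(10 - z) + d*(-2*z^2 - 31*z - 72) + z^3 + 13*z^2 + 36*z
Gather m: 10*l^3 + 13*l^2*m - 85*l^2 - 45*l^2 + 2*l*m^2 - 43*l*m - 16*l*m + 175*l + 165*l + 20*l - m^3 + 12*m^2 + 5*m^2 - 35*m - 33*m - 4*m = 10*l^3 - 130*l^2 + 360*l - m^3 + m^2*(2*l + 17) + m*(13*l^2 - 59*l - 72)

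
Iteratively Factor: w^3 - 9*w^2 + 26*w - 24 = (w - 2)*(w^2 - 7*w + 12) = (w - 3)*(w - 2)*(w - 4)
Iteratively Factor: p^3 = (p)*(p^2) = p^2*(p)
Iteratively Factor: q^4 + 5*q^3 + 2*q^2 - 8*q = (q + 4)*(q^3 + q^2 - 2*q) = (q - 1)*(q + 4)*(q^2 + 2*q) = q*(q - 1)*(q + 4)*(q + 2)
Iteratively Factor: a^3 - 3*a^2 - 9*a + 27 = (a - 3)*(a^2 - 9) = (a - 3)^2*(a + 3)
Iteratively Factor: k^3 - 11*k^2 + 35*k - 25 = (k - 5)*(k^2 - 6*k + 5) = (k - 5)^2*(k - 1)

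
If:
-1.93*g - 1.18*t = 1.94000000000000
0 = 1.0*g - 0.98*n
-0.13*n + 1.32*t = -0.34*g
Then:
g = -1.11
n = -1.13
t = 0.17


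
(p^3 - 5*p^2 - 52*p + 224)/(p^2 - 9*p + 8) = (p^2 + 3*p - 28)/(p - 1)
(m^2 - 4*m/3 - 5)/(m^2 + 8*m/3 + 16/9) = 3*(3*m^2 - 4*m - 15)/(9*m^2 + 24*m + 16)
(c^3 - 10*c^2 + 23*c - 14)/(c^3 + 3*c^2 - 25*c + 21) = (c^2 - 9*c + 14)/(c^2 + 4*c - 21)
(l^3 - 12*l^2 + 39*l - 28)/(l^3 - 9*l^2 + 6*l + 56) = (l - 1)/(l + 2)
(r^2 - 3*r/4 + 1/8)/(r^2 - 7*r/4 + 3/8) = (2*r - 1)/(2*r - 3)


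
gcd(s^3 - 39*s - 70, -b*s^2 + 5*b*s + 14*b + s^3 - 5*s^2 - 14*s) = s^2 - 5*s - 14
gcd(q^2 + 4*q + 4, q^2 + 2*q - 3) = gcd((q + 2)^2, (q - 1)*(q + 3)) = 1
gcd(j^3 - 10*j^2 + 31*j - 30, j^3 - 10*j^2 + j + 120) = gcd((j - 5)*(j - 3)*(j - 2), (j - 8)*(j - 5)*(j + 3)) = j - 5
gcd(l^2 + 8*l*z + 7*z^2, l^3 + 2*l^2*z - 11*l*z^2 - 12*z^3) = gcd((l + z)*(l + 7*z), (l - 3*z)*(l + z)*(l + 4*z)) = l + z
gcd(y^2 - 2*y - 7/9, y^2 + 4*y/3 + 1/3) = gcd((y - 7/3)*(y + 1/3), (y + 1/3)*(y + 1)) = y + 1/3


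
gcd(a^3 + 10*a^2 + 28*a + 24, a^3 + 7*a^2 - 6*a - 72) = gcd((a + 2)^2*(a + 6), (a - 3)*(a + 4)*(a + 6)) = a + 6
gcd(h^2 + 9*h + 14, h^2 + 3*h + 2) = h + 2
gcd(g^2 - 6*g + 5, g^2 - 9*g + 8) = g - 1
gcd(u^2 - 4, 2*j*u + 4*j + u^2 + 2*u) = u + 2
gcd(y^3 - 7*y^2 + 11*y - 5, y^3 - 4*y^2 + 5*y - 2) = y^2 - 2*y + 1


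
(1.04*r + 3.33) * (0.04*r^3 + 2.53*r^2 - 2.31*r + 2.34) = 0.0416*r^4 + 2.7644*r^3 + 6.0225*r^2 - 5.2587*r + 7.7922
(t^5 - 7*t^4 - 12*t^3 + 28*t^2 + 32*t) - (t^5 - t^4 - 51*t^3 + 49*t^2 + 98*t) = -6*t^4 + 39*t^3 - 21*t^2 - 66*t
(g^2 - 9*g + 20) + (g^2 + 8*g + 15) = 2*g^2 - g + 35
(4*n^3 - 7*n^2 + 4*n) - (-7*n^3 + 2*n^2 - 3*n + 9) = 11*n^3 - 9*n^2 + 7*n - 9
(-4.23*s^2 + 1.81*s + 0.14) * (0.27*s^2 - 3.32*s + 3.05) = -1.1421*s^4 + 14.5323*s^3 - 18.8729*s^2 + 5.0557*s + 0.427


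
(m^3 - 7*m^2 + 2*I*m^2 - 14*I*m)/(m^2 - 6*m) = (m^2 + m*(-7 + 2*I) - 14*I)/(m - 6)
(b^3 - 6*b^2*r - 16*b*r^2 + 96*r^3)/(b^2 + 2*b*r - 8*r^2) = (-b^2 + 10*b*r - 24*r^2)/(-b + 2*r)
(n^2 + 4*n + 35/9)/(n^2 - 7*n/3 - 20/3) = (n + 7/3)/(n - 4)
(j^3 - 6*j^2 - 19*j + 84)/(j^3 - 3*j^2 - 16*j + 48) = (j - 7)/(j - 4)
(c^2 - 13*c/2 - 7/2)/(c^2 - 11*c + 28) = (c + 1/2)/(c - 4)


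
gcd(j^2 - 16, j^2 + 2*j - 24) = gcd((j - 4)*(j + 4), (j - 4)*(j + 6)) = j - 4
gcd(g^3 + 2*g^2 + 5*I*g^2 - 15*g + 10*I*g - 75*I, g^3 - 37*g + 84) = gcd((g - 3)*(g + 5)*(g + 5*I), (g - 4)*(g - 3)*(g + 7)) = g - 3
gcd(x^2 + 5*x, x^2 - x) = x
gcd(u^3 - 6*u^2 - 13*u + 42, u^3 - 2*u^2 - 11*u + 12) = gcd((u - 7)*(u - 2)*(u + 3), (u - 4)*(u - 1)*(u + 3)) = u + 3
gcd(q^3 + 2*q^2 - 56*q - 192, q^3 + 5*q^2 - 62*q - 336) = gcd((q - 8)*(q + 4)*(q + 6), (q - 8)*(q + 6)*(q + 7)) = q^2 - 2*q - 48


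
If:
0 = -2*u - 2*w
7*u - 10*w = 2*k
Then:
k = -17*w/2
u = -w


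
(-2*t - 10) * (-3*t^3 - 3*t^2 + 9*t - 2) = 6*t^4 + 36*t^3 + 12*t^2 - 86*t + 20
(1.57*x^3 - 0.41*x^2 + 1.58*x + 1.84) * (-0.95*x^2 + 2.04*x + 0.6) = -1.4915*x^5 + 3.5923*x^4 - 1.3954*x^3 + 1.2292*x^2 + 4.7016*x + 1.104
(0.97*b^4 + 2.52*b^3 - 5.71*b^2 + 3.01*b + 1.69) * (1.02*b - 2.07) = 0.9894*b^5 + 0.5625*b^4 - 11.0406*b^3 + 14.8899*b^2 - 4.5069*b - 3.4983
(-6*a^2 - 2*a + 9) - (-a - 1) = -6*a^2 - a + 10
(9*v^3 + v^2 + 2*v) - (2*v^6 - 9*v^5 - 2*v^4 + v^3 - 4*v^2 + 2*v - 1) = -2*v^6 + 9*v^5 + 2*v^4 + 8*v^3 + 5*v^2 + 1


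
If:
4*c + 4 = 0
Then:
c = -1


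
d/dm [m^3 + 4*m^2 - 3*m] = 3*m^2 + 8*m - 3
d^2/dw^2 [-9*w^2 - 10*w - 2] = -18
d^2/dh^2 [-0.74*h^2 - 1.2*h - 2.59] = -1.48000000000000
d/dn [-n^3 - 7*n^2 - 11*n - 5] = -3*n^2 - 14*n - 11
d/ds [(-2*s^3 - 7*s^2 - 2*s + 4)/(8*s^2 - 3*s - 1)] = (-16*s^4 + 12*s^3 + 43*s^2 - 50*s + 14)/(64*s^4 - 48*s^3 - 7*s^2 + 6*s + 1)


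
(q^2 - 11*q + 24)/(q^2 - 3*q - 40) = (q - 3)/(q + 5)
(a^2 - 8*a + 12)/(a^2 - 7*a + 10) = (a - 6)/(a - 5)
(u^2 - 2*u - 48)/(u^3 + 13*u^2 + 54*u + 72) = (u - 8)/(u^2 + 7*u + 12)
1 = 1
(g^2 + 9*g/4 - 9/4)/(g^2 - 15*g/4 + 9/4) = (g + 3)/(g - 3)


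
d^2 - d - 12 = (d - 4)*(d + 3)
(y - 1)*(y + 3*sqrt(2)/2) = y^2 - y + 3*sqrt(2)*y/2 - 3*sqrt(2)/2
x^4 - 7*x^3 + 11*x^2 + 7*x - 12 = (x - 4)*(x - 3)*(x - 1)*(x + 1)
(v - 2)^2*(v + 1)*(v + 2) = v^4 - v^3 - 6*v^2 + 4*v + 8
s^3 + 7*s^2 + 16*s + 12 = (s + 2)^2*(s + 3)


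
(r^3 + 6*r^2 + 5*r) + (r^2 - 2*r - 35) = r^3 + 7*r^2 + 3*r - 35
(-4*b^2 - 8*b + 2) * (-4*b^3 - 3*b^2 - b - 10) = 16*b^5 + 44*b^4 + 20*b^3 + 42*b^2 + 78*b - 20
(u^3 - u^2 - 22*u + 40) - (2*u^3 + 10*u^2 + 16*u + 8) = -u^3 - 11*u^2 - 38*u + 32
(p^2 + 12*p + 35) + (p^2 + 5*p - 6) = 2*p^2 + 17*p + 29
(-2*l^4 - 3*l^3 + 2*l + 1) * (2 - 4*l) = 8*l^5 + 8*l^4 - 6*l^3 - 8*l^2 + 2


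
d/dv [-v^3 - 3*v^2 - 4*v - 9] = -3*v^2 - 6*v - 4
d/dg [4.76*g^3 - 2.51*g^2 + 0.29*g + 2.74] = 14.28*g^2 - 5.02*g + 0.29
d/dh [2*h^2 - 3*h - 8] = 4*h - 3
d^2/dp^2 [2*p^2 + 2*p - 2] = 4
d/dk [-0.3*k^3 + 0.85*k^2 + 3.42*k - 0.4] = -0.9*k^2 + 1.7*k + 3.42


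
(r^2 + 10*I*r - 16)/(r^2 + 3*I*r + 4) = (r^2 + 10*I*r - 16)/(r^2 + 3*I*r + 4)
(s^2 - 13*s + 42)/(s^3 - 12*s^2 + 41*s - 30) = (s - 7)/(s^2 - 6*s + 5)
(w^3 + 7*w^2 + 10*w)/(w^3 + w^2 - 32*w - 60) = w/(w - 6)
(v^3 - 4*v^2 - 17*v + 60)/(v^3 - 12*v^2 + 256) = (v^2 - 8*v + 15)/(v^2 - 16*v + 64)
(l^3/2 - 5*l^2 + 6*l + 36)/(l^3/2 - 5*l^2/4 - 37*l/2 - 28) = 2*(l^2 - 12*l + 36)/(2*l^2 - 9*l - 56)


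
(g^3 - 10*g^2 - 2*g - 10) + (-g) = g^3 - 10*g^2 - 3*g - 10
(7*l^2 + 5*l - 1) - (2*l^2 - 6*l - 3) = 5*l^2 + 11*l + 2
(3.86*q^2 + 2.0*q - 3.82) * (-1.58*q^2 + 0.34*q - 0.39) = -6.0988*q^4 - 1.8476*q^3 + 5.2102*q^2 - 2.0788*q + 1.4898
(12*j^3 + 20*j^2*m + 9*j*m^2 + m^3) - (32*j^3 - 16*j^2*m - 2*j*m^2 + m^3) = -20*j^3 + 36*j^2*m + 11*j*m^2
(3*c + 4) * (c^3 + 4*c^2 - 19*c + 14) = 3*c^4 + 16*c^3 - 41*c^2 - 34*c + 56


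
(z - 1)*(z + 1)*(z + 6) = z^3 + 6*z^2 - z - 6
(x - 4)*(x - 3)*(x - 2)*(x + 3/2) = x^4 - 15*x^3/2 + 25*x^2/2 + 15*x - 36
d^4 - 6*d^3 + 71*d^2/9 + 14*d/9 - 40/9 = (d - 4)*(d - 5/3)*(d - 1)*(d + 2/3)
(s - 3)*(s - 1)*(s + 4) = s^3 - 13*s + 12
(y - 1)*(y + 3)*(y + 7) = y^3 + 9*y^2 + 11*y - 21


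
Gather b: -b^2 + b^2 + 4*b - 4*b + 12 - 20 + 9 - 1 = 0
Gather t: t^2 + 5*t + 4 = t^2 + 5*t + 4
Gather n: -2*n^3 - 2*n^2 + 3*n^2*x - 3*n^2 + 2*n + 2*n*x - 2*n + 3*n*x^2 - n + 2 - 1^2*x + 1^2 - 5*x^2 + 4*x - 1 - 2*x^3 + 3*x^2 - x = -2*n^3 + n^2*(3*x - 5) + n*(3*x^2 + 2*x - 1) - 2*x^3 - 2*x^2 + 2*x + 2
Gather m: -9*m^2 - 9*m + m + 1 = -9*m^2 - 8*m + 1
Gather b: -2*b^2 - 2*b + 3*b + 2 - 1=-2*b^2 + b + 1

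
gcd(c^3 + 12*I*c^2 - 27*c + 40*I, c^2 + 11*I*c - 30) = c + 5*I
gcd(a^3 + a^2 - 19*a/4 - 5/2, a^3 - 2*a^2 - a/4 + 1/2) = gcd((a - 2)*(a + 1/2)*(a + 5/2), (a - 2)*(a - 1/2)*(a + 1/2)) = a^2 - 3*a/2 - 1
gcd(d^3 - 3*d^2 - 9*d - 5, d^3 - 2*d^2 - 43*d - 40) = d + 1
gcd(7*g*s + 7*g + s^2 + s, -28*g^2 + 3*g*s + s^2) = 7*g + s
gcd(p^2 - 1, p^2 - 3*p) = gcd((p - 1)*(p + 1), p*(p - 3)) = 1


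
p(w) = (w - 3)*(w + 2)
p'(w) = 2*w - 1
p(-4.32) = 16.98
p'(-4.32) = -9.64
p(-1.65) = -1.63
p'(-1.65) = -4.30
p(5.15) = 15.37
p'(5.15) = 9.30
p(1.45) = -5.35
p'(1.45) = 1.90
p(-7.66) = 60.34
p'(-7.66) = -16.32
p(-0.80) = -4.56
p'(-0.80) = -2.60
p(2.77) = -1.10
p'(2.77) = 4.54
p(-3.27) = 7.96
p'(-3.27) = -7.54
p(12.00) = 126.00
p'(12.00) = 23.00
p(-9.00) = 84.00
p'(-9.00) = -19.00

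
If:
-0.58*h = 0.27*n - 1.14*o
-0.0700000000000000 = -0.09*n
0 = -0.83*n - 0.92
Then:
No Solution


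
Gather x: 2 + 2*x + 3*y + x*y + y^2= x*(y + 2) + y^2 + 3*y + 2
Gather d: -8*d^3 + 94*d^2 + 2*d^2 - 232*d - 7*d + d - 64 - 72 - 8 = -8*d^3 + 96*d^2 - 238*d - 144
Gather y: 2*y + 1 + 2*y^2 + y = 2*y^2 + 3*y + 1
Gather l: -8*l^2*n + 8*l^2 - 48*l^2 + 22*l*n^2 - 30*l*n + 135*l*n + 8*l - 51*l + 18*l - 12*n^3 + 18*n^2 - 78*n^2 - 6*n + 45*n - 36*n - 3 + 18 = l^2*(-8*n - 40) + l*(22*n^2 + 105*n - 25) - 12*n^3 - 60*n^2 + 3*n + 15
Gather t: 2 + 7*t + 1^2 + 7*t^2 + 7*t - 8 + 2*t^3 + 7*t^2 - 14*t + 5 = 2*t^3 + 14*t^2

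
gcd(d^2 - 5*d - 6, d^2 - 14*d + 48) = d - 6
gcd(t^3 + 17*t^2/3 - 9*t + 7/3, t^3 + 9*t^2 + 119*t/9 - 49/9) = t^2 + 20*t/3 - 7/3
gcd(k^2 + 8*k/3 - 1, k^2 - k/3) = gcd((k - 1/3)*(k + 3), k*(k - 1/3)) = k - 1/3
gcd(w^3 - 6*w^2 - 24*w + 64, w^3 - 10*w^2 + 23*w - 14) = w - 2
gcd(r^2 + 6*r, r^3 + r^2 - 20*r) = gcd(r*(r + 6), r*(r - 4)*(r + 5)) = r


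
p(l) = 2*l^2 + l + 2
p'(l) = 4*l + 1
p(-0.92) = 2.77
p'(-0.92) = -2.68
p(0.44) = 2.83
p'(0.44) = 2.76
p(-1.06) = 3.19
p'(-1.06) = -3.24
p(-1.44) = 4.71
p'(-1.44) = -4.76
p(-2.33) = 10.53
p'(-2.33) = -8.32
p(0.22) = 2.32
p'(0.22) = 1.88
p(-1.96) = 7.72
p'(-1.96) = -6.84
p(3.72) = 33.40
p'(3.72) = 15.88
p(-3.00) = 17.00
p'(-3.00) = -11.00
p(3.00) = 23.00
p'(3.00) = 13.00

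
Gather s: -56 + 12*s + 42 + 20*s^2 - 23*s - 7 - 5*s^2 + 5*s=15*s^2 - 6*s - 21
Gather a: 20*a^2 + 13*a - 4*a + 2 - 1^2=20*a^2 + 9*a + 1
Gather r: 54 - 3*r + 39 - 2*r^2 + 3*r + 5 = 98 - 2*r^2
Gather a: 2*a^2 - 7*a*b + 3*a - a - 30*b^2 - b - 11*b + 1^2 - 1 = 2*a^2 + a*(2 - 7*b) - 30*b^2 - 12*b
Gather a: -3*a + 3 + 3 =6 - 3*a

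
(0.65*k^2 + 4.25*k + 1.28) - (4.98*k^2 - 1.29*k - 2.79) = -4.33*k^2 + 5.54*k + 4.07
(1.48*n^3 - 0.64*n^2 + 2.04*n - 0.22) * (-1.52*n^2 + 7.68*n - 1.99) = -2.2496*n^5 + 12.3392*n^4 - 10.9612*n^3 + 17.2752*n^2 - 5.7492*n + 0.4378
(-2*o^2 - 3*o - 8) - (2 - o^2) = -o^2 - 3*o - 10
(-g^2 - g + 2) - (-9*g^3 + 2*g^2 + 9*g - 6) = 9*g^3 - 3*g^2 - 10*g + 8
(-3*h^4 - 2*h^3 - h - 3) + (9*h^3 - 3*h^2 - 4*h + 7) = -3*h^4 + 7*h^3 - 3*h^2 - 5*h + 4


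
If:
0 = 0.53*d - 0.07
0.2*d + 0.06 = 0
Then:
No Solution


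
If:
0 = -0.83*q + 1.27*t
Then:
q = 1.53012048192771*t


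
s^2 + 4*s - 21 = (s - 3)*(s + 7)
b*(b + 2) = b^2 + 2*b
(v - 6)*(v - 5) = v^2 - 11*v + 30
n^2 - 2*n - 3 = (n - 3)*(n + 1)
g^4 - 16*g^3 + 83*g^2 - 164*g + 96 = (g - 8)*(g - 4)*(g - 3)*(g - 1)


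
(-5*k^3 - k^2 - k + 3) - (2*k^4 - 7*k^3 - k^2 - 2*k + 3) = -2*k^4 + 2*k^3 + k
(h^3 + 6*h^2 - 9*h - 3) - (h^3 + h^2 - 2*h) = 5*h^2 - 7*h - 3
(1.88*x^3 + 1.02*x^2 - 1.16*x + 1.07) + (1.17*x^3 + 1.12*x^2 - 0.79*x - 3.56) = 3.05*x^3 + 2.14*x^2 - 1.95*x - 2.49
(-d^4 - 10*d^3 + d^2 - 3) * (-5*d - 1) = 5*d^5 + 51*d^4 + 5*d^3 - d^2 + 15*d + 3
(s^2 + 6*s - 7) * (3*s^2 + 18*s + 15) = 3*s^4 + 36*s^3 + 102*s^2 - 36*s - 105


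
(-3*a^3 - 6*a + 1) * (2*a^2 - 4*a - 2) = -6*a^5 + 12*a^4 - 6*a^3 + 26*a^2 + 8*a - 2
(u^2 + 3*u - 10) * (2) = 2*u^2 + 6*u - 20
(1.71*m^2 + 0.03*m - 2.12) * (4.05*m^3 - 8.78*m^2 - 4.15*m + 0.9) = 6.9255*m^5 - 14.8923*m^4 - 15.9459*m^3 + 20.0281*m^2 + 8.825*m - 1.908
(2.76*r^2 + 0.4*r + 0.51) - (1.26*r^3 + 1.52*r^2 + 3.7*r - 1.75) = -1.26*r^3 + 1.24*r^2 - 3.3*r + 2.26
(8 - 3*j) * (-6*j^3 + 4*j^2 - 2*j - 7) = 18*j^4 - 60*j^3 + 38*j^2 + 5*j - 56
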